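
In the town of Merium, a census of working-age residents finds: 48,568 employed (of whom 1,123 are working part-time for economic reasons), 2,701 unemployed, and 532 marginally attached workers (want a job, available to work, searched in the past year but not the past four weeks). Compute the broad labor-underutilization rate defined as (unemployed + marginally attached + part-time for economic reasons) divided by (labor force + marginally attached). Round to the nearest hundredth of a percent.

Broad underutilization rate ≈ 8.41%.

Labor force = 48,568 + 2,701 = 51,269.
Numerator = 2,701 + 532 + 1,123 = 4,356.
Denominator = 51,269 + 532 = 51,801.
Broad rate = 4,356 / 51,801 = 8.41%.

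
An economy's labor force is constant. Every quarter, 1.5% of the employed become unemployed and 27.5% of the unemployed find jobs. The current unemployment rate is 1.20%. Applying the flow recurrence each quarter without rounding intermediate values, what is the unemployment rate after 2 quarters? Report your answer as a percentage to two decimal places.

With a fixed labor force, u_{t+1} = u_t + s·(1−u_t) − f·u_t = u_t·(1−s−f) + s.
Here 1−s−f = 0.710 and s = 0.015.
u_1 = 0.012000 × 0.710 + 0.015 = 0.023520.
u_2 = 0.023520 × 0.710 + 0.015 = 0.031699.

Unemployment rate after two quarters ≈ 3.17%.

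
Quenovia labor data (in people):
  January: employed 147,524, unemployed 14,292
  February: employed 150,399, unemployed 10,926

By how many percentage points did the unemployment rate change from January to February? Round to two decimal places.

January: labor force = 147,524 + 14,292 = 161,816; u = 14,292/161,816 = 8.83%.
February: labor force = 150,399 + 10,926 = 161,325; u = 10,926/161,325 = 6.77%.
Change = 6.77% − 8.83% = −2.06 pp.

The unemployment rate changed by −2.06 percentage points.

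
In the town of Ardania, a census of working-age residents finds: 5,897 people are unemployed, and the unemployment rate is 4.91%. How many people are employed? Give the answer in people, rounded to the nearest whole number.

About 114,205 are employed.

Labor force = U / u = 5,897 / 0.0491 ≈ 120,102.
Employed = labor force − unemployed = 120,102 − 5,897 = 114,205.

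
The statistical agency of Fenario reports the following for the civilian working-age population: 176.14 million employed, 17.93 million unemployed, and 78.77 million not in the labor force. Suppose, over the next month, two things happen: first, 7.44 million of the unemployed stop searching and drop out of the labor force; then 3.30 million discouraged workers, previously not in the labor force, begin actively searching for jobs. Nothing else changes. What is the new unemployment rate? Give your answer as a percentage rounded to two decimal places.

New unemployment rate ≈ 7.26%.

Initially, labor force = 176.14 + 17.93 = 194.07 million, so u = 17.93/194.07 = 9.24%.
After the first change, unemployed and labor force both fall by 7.44 → E = 176.14, U = 10.49, labor force = 186.63 million.
After the second change, unemployed and labor force both rise by 3.30 → E = 176.14, U = 13.79, labor force = 189.93 million.
New unemployment rate = 13.79 / 189.93 = 7.26%.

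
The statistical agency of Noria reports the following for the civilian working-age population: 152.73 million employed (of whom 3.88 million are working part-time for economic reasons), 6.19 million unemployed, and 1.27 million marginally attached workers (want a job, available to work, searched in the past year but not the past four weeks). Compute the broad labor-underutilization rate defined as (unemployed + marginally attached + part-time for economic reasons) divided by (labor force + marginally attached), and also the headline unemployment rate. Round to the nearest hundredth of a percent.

Broad underutilization rate ≈ 7.08%; headline unemployment rate ≈ 3.90%.

Labor force = 152.73 + 6.19 = 158.92 million.
Numerator = 6.19 + 1.27 + 3.88 = 11.34 million.
Denominator = 158.92 + 1.27 = 160.19 million.
Broad rate = 11.34 / 160.19 = 7.08%.
Headline unemployment rate = 6.19 / 158.92 = 3.90%.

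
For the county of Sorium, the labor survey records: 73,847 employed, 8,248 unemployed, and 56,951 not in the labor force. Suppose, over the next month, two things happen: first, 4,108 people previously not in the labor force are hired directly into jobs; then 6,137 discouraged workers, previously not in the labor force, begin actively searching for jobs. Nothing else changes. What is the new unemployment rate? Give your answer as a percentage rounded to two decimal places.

New unemployment rate ≈ 15.58%.

Initially, labor force = 73,847 + 8,248 = 82,095, so u = 8,248/82,095 = 10.05%.
After the first change, employed and labor force both rise by 4,108; unemployed unchanged → E = 77,955, U = 8,248, labor force = 86,203.
After the second change, unemployed and labor force both rise by 6,137 → E = 77,955, U = 14,385, labor force = 92,340.
New unemployment rate = 14,385 / 92,340 = 15.58%.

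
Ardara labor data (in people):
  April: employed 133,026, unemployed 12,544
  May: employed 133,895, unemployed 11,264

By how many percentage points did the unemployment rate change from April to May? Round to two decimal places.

The unemployment rate changed by −0.86 percentage points.

April: labor force = 133,026 + 12,544 = 145,570; u = 12,544/145,570 = 8.62%.
May: labor force = 133,895 + 11,264 = 145,159; u = 11,264/145,159 = 7.76%.
Change = 7.76% − 8.62% = −0.86 pp.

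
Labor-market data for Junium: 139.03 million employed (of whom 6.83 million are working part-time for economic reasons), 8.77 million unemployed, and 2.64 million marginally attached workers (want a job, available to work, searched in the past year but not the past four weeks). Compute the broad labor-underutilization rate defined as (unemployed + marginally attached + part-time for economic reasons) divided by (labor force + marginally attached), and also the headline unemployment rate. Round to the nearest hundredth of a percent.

Labor force = 139.03 + 8.77 = 147.80 million.
Numerator = 8.77 + 2.64 + 6.83 = 18.24 million.
Denominator = 147.80 + 2.64 = 150.44 million.
Broad rate = 18.24 / 150.44 = 12.12%.
Headline unemployment rate = 8.77 / 147.80 = 5.93%.

Broad underutilization rate ≈ 12.12%; headline unemployment rate ≈ 5.93%.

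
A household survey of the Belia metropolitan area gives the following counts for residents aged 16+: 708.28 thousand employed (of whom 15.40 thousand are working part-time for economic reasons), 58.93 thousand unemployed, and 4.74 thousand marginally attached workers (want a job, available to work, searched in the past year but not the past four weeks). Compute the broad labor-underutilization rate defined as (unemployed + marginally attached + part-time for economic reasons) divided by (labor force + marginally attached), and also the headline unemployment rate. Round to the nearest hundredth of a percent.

Labor force = 708.28 + 58.93 = 767.21 thousand.
Numerator = 58.93 + 4.74 + 15.40 = 79.07 thousand.
Denominator = 767.21 + 4.74 = 771.95 thousand.
Broad rate = 79.07 / 771.95 = 10.24%.
Headline unemployment rate = 58.93 / 767.21 = 7.68%.

Broad underutilization rate ≈ 10.24%; headline unemployment rate ≈ 7.68%.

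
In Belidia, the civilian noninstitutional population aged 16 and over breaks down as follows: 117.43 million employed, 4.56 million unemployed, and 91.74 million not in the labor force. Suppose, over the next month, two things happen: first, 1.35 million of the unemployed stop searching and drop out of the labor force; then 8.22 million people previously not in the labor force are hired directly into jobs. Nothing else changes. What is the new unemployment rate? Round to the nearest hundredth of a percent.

New unemployment rate ≈ 2.49%.

Initially, labor force = 117.43 + 4.56 = 121.99 million, so u = 4.56/121.99 = 3.74%.
After the first change, unemployed and labor force both fall by 1.35 → E = 117.43, U = 3.21, labor force = 120.64 million.
After the second change, employed and labor force both rise by 8.22; unemployed unchanged → E = 125.65, U = 3.21, labor force = 128.86 million.
New unemployment rate = 3.21 / 128.86 = 2.49%.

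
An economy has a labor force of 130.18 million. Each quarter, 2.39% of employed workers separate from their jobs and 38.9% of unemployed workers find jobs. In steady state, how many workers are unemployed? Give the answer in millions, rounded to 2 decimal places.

Steady-state unemployment rate u* = s/(s+f) = 2.39/(2.39+38.9) = 0.057883.
Unemployed = u* × labor force = 0.057883 × 130.18 ≈ 7.54 million.

About 7.54 million are unemployed in steady state.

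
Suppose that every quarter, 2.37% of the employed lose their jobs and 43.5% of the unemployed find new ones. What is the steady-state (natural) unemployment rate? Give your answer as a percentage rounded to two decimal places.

Steady-state unemployment rate ≈ 5.17%.

At steady state the flows balance: s·E = f·U, so U/(E+U) = s/(s+f).
u* = 2.37 / (2.37 + 43.5) = 2.37 / 45.87 = 5.17%.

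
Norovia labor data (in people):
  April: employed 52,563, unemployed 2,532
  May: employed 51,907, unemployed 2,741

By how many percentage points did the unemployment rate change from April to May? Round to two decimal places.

The unemployment rate changed by +0.42 percentage points.

April: labor force = 52,563 + 2,532 = 55,095; u = 2,532/55,095 = 4.60%.
May: labor force = 51,907 + 2,741 = 54,648; u = 2,741/54,648 = 5.02%.
Change = 5.02% − 4.60% = +0.42 pp.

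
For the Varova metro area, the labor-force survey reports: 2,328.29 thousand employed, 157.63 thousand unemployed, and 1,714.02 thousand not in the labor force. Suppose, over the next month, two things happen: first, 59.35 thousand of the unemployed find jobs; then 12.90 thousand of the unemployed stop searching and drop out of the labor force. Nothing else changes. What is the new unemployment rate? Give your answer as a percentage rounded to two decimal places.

Initially, labor force = 2,328.29 + 157.63 = 2,485.92 thousand, so u = 157.63/2,485.92 = 6.34%.
After the first change, unemployed falls and employed rises by 59.35; labor force unchanged → E = 2,387.64, U = 98.28, labor force = 2,485.92 thousand.
After the second change, unemployed and labor force both fall by 12.90 → E = 2,387.64, U = 85.38, labor force = 2,473.02 thousand.
New unemployment rate = 85.38 / 2,473.02 = 3.45%.

New unemployment rate ≈ 3.45%.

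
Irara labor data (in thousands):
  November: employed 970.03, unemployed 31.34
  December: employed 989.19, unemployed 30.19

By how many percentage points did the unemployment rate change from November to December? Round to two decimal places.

The unemployment rate changed by −0.17 percentage points.

November: labor force = 970.03 + 31.34 = 1,001.37; u = 31.34/1,001.37 = 3.13%.
December: labor force = 989.19 + 30.19 = 1,019.38; u = 30.19/1,019.38 = 2.96%.
Change = 2.96% − 3.13% = −0.17 pp.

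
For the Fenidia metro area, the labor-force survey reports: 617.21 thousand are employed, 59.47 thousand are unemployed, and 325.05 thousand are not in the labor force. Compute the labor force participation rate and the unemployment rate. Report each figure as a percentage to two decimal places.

Labor force = employed + unemployed = 617.21 + 59.47 = 676.68 thousand.
Working-age population = 676.68 + 325.05 = 1,001.73 thousand.
Unemployment rate = 59.47 / 676.68 = 8.79%.
Labor force participation rate = 676.68 / 1,001.73 = 67.55%.

Labor force participation rate ≈ 67.55%; unemployment rate ≈ 8.79%.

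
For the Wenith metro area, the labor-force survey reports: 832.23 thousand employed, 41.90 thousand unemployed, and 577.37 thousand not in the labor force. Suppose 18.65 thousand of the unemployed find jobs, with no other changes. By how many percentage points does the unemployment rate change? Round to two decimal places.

The unemployment rate changes by −2.13 percentage points.

Initially, labor force = 832.23 + 41.90 = 874.13 thousand, so u = 41.90/874.13 = 4.79%.
After the change, unemployed falls and employed rises by 18.65; labor force unchanged → E = 850.88, U = 23.25, labor force = 874.13 thousand.
New unemployment rate = 23.25 / 874.13 = 2.66%.
Change = 2.66% − 4.79% = −2.13 percentage points.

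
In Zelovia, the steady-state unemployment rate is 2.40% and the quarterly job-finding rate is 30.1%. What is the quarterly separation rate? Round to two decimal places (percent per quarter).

Separation rate ≈ 0.74% per quarter.

From u* = s/(s+f): s = u·f/(1−u).
s = 0.0240 × 30.1 / (1 − 0.0240) = 0.7224 / 0.9760 ≈ 0.74% per quarter.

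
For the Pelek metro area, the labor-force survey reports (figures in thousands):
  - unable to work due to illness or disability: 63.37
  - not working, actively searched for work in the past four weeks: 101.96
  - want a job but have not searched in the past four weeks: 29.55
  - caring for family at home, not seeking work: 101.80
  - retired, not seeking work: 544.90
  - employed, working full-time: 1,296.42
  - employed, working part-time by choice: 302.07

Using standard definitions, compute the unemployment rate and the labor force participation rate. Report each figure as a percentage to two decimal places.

Employed = 1,296.42 + 302.07 = 1,598.49 thousand.
Unemployed = 101.96 thousand.
Labor force = 1,598.49 + 101.96 = 1,700.45 thousand.
Not in labor force = 63.37 + 29.55 + 101.80 + 544.90 = 739.62 thousand (those not working and not actively searching are outside the labor force — including those who want a job but have given up searching).
Civilian working-age population = 1,700.45 + 739.62 = 2,440.07 thousand.
Unemployment rate = 101.96 / 1,700.45 = 6.00%.
Labor force participation rate = 1,700.45 / 2,440.07 = 69.69%.

Unemployment rate ≈ 6.00%; labor force participation rate ≈ 69.69%.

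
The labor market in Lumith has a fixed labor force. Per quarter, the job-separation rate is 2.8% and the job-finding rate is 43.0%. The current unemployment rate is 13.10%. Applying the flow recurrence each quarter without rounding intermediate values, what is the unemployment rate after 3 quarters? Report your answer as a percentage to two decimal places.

Unemployment rate after three quarters ≈ 7.23%.

With a fixed labor force, u_{t+1} = u_t + s·(1−u_t) − f·u_t = u_t·(1−s−f) + s.
Here 1−s−f = 0.542 and s = 0.028.
u_1 = 0.131000 × 0.542 + 0.028 = 0.099002.
u_2 = 0.099002 × 0.542 + 0.028 = 0.081659.
u_3 = 0.081659 × 0.542 + 0.028 = 0.072259.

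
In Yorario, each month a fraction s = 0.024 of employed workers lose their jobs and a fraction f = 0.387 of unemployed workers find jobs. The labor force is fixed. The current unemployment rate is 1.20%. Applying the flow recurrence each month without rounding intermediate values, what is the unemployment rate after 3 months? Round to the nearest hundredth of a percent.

Unemployment rate after three months ≈ 4.89%.

With a fixed labor force, u_{t+1} = u_t + s·(1−u_t) − f·u_t = u_t·(1−s−f) + s.
Here 1−s−f = 0.589 and s = 0.024.
u_1 = 0.012000 × 0.589 + 0.024 = 0.031068.
u_2 = 0.031068 × 0.589 + 0.024 = 0.042299.
u_3 = 0.042299 × 0.589 + 0.024 = 0.048914.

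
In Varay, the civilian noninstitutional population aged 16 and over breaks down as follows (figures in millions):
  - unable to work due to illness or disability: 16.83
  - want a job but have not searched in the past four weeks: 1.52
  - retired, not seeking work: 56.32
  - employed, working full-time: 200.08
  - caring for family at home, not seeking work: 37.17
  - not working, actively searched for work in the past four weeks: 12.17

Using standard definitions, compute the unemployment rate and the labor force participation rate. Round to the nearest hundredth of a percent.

Unemployment rate ≈ 5.73%; labor force participation rate ≈ 65.49%.

Employed = 200.08 million.
Unemployed = 12.17 million.
Labor force = 200.08 + 12.17 = 212.25 million.
Not in labor force = 16.83 + 1.52 + 56.32 + 37.17 = 111.84 million (those not working and not actively searching are outside the labor force — including those who want a job but have given up searching).
Civilian working-age population = 212.25 + 111.84 = 324.09 million.
Unemployment rate = 12.17 / 212.25 = 5.73%.
Labor force participation rate = 212.25 / 324.09 = 65.49%.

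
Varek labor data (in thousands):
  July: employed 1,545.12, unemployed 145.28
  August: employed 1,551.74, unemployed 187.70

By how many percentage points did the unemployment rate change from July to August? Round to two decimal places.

The unemployment rate changed by +2.20 percentage points.

July: labor force = 1,545.12 + 145.28 = 1,690.40; u = 145.28/1,690.40 = 8.59%.
August: labor force = 1,551.74 + 187.70 = 1,739.44; u = 187.70/1,739.44 = 10.79%.
Change = 10.79% − 8.59% = +2.20 pp.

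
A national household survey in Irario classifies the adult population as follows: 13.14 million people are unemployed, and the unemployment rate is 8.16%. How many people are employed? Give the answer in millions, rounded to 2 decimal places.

Labor force = U / u = 13.14 / 0.0816 ≈ 161.03 million.
Employed = labor force − unemployed = 161.03 − 13.14 = 147.89 million.

About 147.89 million are employed.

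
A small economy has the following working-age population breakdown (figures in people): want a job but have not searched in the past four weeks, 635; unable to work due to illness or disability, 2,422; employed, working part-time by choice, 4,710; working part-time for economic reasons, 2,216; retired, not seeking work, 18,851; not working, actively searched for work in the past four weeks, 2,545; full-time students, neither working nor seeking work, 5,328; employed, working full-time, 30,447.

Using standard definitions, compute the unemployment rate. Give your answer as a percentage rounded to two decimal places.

Unemployment rate ≈ 6.38%.

Employed = 4,710 + 2,216 + 30,447 = 37,373 (anyone who worked, including part-time for economic reasons, counts as employed).
Unemployed = 2,545.
Labor force = 37,373 + 2,545 = 39,918.
Unemployment rate = 2,545 / 39,918 = 6.38%.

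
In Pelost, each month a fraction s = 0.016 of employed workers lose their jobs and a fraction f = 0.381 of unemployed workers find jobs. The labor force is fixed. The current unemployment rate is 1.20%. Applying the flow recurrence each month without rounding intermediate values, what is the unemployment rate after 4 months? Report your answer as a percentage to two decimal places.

With a fixed labor force, u_{t+1} = u_t + s·(1−u_t) − f·u_t = u_t·(1−s−f) + s.
Here 1−s−f = 0.603 and s = 0.016.
u_1 = 0.012000 × 0.603 + 0.016 = 0.023236.
u_2 = 0.023236 × 0.603 + 0.016 = 0.030011.
u_3 = 0.030011 × 0.603 + 0.016 = 0.034097.
u_4 = 0.034097 × 0.603 + 0.016 = 0.036560.

Unemployment rate after four months ≈ 3.66%.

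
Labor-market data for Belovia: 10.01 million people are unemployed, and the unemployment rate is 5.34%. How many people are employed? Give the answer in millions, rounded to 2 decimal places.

Labor force = U / u = 10.01 / 0.0534 ≈ 187.45 million.
Employed = labor force − unemployed = 187.45 − 10.01 = 177.44 million.

About 177.44 million are employed.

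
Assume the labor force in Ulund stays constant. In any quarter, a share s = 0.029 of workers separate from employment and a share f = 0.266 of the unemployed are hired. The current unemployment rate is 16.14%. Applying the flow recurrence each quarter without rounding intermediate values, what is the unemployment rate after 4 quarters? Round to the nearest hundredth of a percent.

With a fixed labor force, u_{t+1} = u_t + s·(1−u_t) − f·u_t = u_t·(1−s−f) + s.
Here 1−s−f = 0.705 and s = 0.029.
u_1 = 0.161400 × 0.705 + 0.029 = 0.142787.
u_2 = 0.142787 × 0.705 + 0.029 = 0.129665.
u_3 = 0.129665 × 0.705 + 0.029 = 0.120414.
u_4 = 0.120414 × 0.705 + 0.029 = 0.113892.

Unemployment rate after four quarters ≈ 11.39%.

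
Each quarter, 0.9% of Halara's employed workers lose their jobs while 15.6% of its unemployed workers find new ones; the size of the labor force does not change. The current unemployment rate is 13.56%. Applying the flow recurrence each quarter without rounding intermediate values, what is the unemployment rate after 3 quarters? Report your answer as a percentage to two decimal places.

Unemployment rate after three quarters ≈ 10.17%.

With a fixed labor force, u_{t+1} = u_t + s·(1−u_t) − f·u_t = u_t·(1−s−f) + s.
Here 1−s−f = 0.835 and s = 0.009.
u_1 = 0.135600 × 0.835 + 0.009 = 0.122226.
u_2 = 0.122226 × 0.835 + 0.009 = 0.111059.
u_3 = 0.111059 × 0.835 + 0.009 = 0.101734.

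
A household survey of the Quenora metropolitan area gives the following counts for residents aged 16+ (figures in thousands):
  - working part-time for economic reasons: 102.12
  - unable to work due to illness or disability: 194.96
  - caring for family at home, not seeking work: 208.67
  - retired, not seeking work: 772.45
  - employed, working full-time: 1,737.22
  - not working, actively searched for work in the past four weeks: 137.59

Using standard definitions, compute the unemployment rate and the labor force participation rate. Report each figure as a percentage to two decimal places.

Unemployment rate ≈ 6.96%; labor force participation rate ≈ 62.70%.

Employed = 102.12 + 1,737.22 = 1,839.34 thousand (anyone who worked, including part-time for economic reasons, counts as employed).
Unemployed = 137.59 thousand.
Labor force = 1,839.34 + 137.59 = 1,976.93 thousand.
Not in labor force = 194.96 + 208.67 + 772.45 = 1,176.08 thousand (those not working and not actively searching are outside the labor force).
Civilian working-age population = 1,976.93 + 1,176.08 = 3,153.01 thousand.
Unemployment rate = 137.59 / 1,976.93 = 6.96%.
Labor force participation rate = 1,976.93 / 3,153.01 = 62.70%.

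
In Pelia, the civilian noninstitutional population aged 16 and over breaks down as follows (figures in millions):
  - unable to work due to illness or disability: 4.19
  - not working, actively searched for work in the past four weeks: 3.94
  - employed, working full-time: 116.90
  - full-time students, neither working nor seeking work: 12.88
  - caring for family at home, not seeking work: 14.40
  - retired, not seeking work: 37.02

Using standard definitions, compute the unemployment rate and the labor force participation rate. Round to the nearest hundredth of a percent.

Employed = 116.90 million.
Unemployed = 3.94 million.
Labor force = 116.90 + 3.94 = 120.84 million.
Not in labor force = 4.19 + 12.88 + 14.40 + 37.02 = 68.49 million (those not working and not actively searching are outside the labor force).
Civilian working-age population = 120.84 + 68.49 = 189.33 million.
Unemployment rate = 3.94 / 120.84 = 3.26%.
Labor force participation rate = 120.84 / 189.33 = 63.83%.

Unemployment rate ≈ 3.26%; labor force participation rate ≈ 63.83%.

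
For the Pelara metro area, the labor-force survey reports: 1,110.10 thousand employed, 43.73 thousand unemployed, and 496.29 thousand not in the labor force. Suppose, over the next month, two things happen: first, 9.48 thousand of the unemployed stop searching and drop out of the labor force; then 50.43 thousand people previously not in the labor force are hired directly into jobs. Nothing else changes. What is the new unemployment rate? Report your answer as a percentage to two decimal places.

Initially, labor force = 1,110.10 + 43.73 = 1,153.83 thousand, so u = 43.73/1,153.83 = 3.79%.
After the first change, unemployed and labor force both fall by 9.48 → E = 1,110.10, U = 34.25, labor force = 1,144.35 thousand.
After the second change, employed and labor force both rise by 50.43; unemployed unchanged → E = 1,160.53, U = 34.25, labor force = 1,194.78 thousand.
New unemployment rate = 34.25 / 1,194.78 = 2.87%.

New unemployment rate ≈ 2.87%.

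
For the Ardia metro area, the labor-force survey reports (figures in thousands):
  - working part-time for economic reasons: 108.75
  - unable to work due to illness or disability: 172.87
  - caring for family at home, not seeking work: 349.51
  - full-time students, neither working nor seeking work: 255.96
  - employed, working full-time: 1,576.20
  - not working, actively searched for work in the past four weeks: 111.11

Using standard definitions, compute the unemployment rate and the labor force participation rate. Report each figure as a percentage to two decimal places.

Employed = 108.75 + 1,576.20 = 1,684.95 thousand (anyone who worked, including part-time for economic reasons, counts as employed).
Unemployed = 111.11 thousand.
Labor force = 1,684.95 + 111.11 = 1,796.06 thousand.
Not in labor force = 172.87 + 349.51 + 255.96 = 778.34 thousand (those not working and not actively searching are outside the labor force).
Civilian working-age population = 1,796.06 + 778.34 = 2,574.40 thousand.
Unemployment rate = 111.11 / 1,796.06 = 6.19%.
Labor force participation rate = 1,796.06 / 2,574.40 = 69.77%.

Unemployment rate ≈ 6.19%; labor force participation rate ≈ 69.77%.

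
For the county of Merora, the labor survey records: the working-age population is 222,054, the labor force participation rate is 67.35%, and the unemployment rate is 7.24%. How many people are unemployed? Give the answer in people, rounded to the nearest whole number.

About 10,828 are unemployed.

Labor force = 0.6735 × 222,054 = 149,553.
Unemployed = 0.0724 × 149,553 ≈ 10,828.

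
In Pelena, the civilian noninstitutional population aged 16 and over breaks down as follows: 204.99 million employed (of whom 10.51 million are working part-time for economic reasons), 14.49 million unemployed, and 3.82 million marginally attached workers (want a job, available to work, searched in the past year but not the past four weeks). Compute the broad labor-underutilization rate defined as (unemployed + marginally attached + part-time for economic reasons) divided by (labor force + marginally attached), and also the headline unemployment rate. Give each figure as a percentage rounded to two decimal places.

Labor force = 204.99 + 14.49 = 219.48 million.
Numerator = 14.49 + 3.82 + 10.51 = 28.82 million.
Denominator = 219.48 + 3.82 = 223.30 million.
Broad rate = 28.82 / 223.30 = 12.91%.
Headline unemployment rate = 14.49 / 219.48 = 6.60%.

Broad underutilization rate ≈ 12.91%; headline unemployment rate ≈ 6.60%.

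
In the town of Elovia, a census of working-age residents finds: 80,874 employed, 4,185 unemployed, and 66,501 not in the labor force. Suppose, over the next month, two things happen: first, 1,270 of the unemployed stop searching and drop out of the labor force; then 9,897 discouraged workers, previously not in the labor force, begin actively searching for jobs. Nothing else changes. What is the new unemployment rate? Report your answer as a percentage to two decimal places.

Initially, labor force = 80,874 + 4,185 = 85,059, so u = 4,185/85,059 = 4.92%.
After the first change, unemployed and labor force both fall by 1,270 → E = 80,874, U = 2,915, labor force = 83,789.
After the second change, unemployed and labor force both rise by 9,897 → E = 80,874, U = 12,812, labor force = 93,686.
New unemployment rate = 12,812 / 93,686 = 13.68%.

New unemployment rate ≈ 13.68%.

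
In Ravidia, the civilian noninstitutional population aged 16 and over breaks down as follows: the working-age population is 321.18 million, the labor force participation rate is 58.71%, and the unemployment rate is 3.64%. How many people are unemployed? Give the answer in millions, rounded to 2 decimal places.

Labor force = 0.5871 × 321.18 = 188.56 million.
Unemployed = 0.0364 × 188.56 ≈ 6.86 million.

About 6.86 million are unemployed.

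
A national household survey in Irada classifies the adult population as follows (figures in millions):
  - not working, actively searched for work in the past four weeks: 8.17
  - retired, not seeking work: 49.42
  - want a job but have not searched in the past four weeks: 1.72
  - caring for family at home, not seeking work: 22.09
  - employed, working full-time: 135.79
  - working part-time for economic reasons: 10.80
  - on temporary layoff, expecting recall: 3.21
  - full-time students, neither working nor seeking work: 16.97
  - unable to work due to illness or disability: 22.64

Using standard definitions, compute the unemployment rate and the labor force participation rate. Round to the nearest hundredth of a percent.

Employed = 135.79 + 10.80 = 146.59 million (anyone who worked, including part-time for economic reasons, counts as employed).
Unemployed = 8.17 + 3.21 = 11.38 million (jobless and actively searching, or on temporary layoff).
Labor force = 146.59 + 11.38 = 157.97 million.
Not in labor force = 49.42 + 1.72 + 22.09 + 16.97 + 22.64 = 112.84 million (those not working and not actively searching are outside the labor force — including those who want a job but have given up searching).
Civilian working-age population = 157.97 + 112.84 = 270.81 million.
Unemployment rate = 11.38 / 157.97 = 7.20%.
Labor force participation rate = 157.97 / 270.81 = 58.33%.

Unemployment rate ≈ 7.20%; labor force participation rate ≈ 58.33%.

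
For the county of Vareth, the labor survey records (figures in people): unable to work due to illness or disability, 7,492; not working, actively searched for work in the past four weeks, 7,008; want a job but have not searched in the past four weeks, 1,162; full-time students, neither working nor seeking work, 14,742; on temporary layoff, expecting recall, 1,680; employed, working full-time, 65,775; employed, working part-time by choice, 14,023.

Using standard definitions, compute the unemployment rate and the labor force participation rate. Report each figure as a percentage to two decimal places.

Unemployment rate ≈ 9.82%; labor force participation rate ≈ 79.09%.

Employed = 65,775 + 14,023 = 79,798.
Unemployed = 7,008 + 1,680 = 8,688 (jobless and actively searching, or on temporary layoff).
Labor force = 79,798 + 8,688 = 88,486.
Not in labor force = 7,492 + 1,162 + 14,742 = 23,396 (those not working and not actively searching are outside the labor force — including those who want a job but have given up searching).
Civilian working-age population = 88,486 + 23,396 = 111,882.
Unemployment rate = 8,688 / 88,486 = 9.82%.
Labor force participation rate = 88,486 / 111,882 = 79.09%.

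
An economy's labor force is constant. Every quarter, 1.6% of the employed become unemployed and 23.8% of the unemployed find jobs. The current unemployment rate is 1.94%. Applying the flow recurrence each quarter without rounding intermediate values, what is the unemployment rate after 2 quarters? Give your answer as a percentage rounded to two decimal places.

With a fixed labor force, u_{t+1} = u_t + s·(1−u_t) − f·u_t = u_t·(1−s−f) + s.
Here 1−s−f = 0.746 and s = 0.016.
u_1 = 0.019400 × 0.746 + 0.016 = 0.030472.
u_2 = 0.030472 × 0.746 + 0.016 = 0.038732.

Unemployment rate after two quarters ≈ 3.87%.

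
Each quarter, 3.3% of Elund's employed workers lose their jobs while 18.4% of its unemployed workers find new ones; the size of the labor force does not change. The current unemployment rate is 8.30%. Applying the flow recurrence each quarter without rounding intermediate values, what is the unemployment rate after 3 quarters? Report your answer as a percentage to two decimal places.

Unemployment rate after three quarters ≈ 11.89%.

With a fixed labor force, u_{t+1} = u_t + s·(1−u_t) − f·u_t = u_t·(1−s−f) + s.
Here 1−s−f = 0.783 and s = 0.033.
u_1 = 0.083000 × 0.783 + 0.033 = 0.097989.
u_2 = 0.097989 × 0.783 + 0.033 = 0.109725.
u_3 = 0.109725 × 0.783 + 0.033 = 0.118915.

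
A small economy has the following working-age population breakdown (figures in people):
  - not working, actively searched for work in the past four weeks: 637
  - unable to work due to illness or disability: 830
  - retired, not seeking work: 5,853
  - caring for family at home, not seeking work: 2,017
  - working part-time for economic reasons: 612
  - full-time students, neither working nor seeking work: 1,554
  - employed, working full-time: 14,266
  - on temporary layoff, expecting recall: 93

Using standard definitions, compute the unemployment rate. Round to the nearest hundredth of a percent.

Employed = 612 + 14,266 = 14,878 (anyone who worked, including part-time for economic reasons, counts as employed).
Unemployed = 637 + 93 = 730 (jobless and actively searching, or on temporary layoff).
Labor force = 14,878 + 730 = 15,608.
Unemployment rate = 730 / 15,608 = 4.68%.

Unemployment rate ≈ 4.68%.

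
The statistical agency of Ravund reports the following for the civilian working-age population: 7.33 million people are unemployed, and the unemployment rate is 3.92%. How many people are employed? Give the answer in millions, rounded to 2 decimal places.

About 179.66 million are employed.

Labor force = U / u = 7.33 / 0.0392 ≈ 186.99 million.
Employed = labor force − unemployed = 186.99 − 7.33 = 179.66 million.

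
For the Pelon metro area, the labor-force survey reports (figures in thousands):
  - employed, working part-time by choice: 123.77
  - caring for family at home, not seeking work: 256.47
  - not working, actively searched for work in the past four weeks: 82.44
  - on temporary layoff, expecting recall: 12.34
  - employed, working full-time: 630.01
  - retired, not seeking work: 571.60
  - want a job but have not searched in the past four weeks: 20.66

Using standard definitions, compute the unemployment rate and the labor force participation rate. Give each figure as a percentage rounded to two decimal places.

Unemployment rate ≈ 11.17%; labor force participation rate ≈ 49.99%.

Employed = 123.77 + 630.01 = 753.78 thousand.
Unemployed = 82.44 + 12.34 = 94.78 thousand (jobless and actively searching, or on temporary layoff).
Labor force = 753.78 + 94.78 = 848.56 thousand.
Not in labor force = 256.47 + 571.60 + 20.66 = 848.73 thousand (those not working and not actively searching are outside the labor force — including those who want a job but have given up searching).
Civilian working-age population = 848.56 + 848.73 = 1,697.29 thousand.
Unemployment rate = 94.78 / 848.56 = 11.17%.
Labor force participation rate = 848.56 / 1,697.29 = 49.99%.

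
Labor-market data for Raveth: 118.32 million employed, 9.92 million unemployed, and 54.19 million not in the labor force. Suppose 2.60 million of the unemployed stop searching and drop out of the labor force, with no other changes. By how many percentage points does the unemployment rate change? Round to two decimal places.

Initially, labor force = 118.32 + 9.92 = 128.24 million, so u = 9.92/128.24 = 7.74%.
After the change, unemployed and labor force both fall by 2.60 → E = 118.32, U = 7.32, labor force = 125.64 million.
New unemployment rate = 7.32 / 125.64 = 5.83%.
Change = 5.83% − 7.74% = −1.91 percentage points.

The unemployment rate changes by −1.91 percentage points.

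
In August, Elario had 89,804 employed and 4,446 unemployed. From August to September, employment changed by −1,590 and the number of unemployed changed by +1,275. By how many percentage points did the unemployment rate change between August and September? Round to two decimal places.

August: labor force = 89,804 + 4,446 = 94,250; u = 4,446/94,250 = 4.72%.
September: labor force = 88,214 + 5,721 = 93,935; u = 5,721/93,935 = 6.09%.
Change = 6.09% − 4.72% = +1.37 pp.

The unemployment rate changed by +1.37 percentage points.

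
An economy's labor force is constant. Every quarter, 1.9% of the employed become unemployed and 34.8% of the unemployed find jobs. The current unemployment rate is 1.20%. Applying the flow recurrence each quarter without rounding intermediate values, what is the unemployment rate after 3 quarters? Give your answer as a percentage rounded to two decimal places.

With a fixed labor force, u_{t+1} = u_t + s·(1−u_t) − f·u_t = u_t·(1−s−f) + s.
Here 1−s−f = 0.633 and s = 0.019.
u_1 = 0.012000 × 0.633 + 0.019 = 0.026596.
u_2 = 0.026596 × 0.633 + 0.019 = 0.035835.
u_3 = 0.035835 × 0.633 + 0.019 = 0.041684.

Unemployment rate after three quarters ≈ 4.17%.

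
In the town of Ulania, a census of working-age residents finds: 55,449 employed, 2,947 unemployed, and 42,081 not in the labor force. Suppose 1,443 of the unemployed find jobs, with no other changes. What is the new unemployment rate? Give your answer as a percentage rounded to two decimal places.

New unemployment rate ≈ 2.58%.

Initially, labor force = 55,449 + 2,947 = 58,396, so u = 2,947/58,396 = 5.05%.
After the change, unemployed falls and employed rises by 1,443; labor force unchanged → E = 56,892, U = 1,504, labor force = 58,396.
New unemployment rate = 1,504 / 58,396 = 2.58%.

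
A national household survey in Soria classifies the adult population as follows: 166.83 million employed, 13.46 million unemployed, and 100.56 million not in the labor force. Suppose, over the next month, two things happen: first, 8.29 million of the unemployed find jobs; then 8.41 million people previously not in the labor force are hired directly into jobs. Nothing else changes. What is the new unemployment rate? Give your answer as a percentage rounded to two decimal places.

Initially, labor force = 166.83 + 13.46 = 180.29 million, so u = 13.46/180.29 = 7.47%.
After the first change, unemployed falls and employed rises by 8.29; labor force unchanged → E = 175.12, U = 5.17, labor force = 180.29 million.
After the second change, employed and labor force both rise by 8.41; unemployed unchanged → E = 183.53, U = 5.17, labor force = 188.70 million.
New unemployment rate = 5.17 / 188.70 = 2.74%.

New unemployment rate ≈ 2.74%.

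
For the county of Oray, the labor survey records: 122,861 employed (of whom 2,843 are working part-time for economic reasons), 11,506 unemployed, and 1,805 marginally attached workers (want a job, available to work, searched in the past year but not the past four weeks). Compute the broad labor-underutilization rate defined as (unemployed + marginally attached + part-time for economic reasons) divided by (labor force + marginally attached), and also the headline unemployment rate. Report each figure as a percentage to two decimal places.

Broad underutilization rate ≈ 11.86%; headline unemployment rate ≈ 8.56%.

Labor force = 122,861 + 11,506 = 134,367.
Numerator = 11,506 + 1,805 + 2,843 = 16,154.
Denominator = 134,367 + 1,805 = 136,172.
Broad rate = 16,154 / 136,172 = 11.86%.
Headline unemployment rate = 11,506 / 134,367 = 8.56%.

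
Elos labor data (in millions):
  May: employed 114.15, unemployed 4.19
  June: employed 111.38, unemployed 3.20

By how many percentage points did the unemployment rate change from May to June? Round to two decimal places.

May: labor force = 114.15 + 4.19 = 118.34; u = 4.19/118.34 = 3.54%.
June: labor force = 111.38 + 3.20 = 114.58; u = 3.20/114.58 = 2.79%.
Change = 2.79% − 3.54% = −0.75 pp.

The unemployment rate changed by −0.75 percentage points.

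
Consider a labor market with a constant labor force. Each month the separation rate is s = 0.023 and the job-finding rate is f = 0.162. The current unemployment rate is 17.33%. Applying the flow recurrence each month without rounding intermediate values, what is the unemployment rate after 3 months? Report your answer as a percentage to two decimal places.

With a fixed labor force, u_{t+1} = u_t + s·(1−u_t) − f·u_t = u_t·(1−s−f) + s.
Here 1−s−f = 0.815 and s = 0.023.
u_1 = 0.173300 × 0.815 + 0.023 = 0.164239.
u_2 = 0.164239 × 0.815 + 0.023 = 0.156855.
u_3 = 0.156855 × 0.815 + 0.023 = 0.150837.

Unemployment rate after three months ≈ 15.08%.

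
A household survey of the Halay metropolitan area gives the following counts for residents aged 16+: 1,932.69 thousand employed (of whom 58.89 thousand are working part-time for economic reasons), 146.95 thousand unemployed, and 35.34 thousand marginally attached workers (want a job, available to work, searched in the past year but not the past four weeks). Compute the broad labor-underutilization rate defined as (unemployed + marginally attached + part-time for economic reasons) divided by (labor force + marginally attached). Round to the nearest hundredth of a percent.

Labor force = 1,932.69 + 146.95 = 2,079.64 thousand.
Numerator = 146.95 + 35.34 + 58.89 = 241.18 thousand.
Denominator = 2,079.64 + 35.34 = 2,114.98 thousand.
Broad rate = 241.18 / 2,114.98 = 11.40%.

Broad underutilization rate ≈ 11.40%.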